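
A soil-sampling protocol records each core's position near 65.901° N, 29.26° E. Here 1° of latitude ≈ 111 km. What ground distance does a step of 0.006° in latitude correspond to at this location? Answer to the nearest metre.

Along a meridian 0.006° is 0.006 × 111000 = 666 m.

666 metres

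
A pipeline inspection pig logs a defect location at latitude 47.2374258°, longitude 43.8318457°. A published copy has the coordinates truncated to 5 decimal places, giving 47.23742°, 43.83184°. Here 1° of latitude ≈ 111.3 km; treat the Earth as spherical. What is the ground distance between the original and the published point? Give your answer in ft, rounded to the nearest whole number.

3 ft

Δlat = 47.2374258 − 47.23742 = +0.0000058°; Δlon = 43.8318457 − 43.83184 = +0.0000057°.
N–S: 0.0000058° × 111300 m/° = 0.64554 m.
E–W at 47.2374°: 0.0000057° × 111300 × cos 47.2374° = 0.0000057 × 111300 × 0.6790 ≈ 0.43074 m.
Hypotenuse of the two orthogonal shifts: √(0.64554² + 0.43074²) = 0.776054 m.
Converting: 0.776054 m × 3.2808 ft/m ≈ 2.5461 ft.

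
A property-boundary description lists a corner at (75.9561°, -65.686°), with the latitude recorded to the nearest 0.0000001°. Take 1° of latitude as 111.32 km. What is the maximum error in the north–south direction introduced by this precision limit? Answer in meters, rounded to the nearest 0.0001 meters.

0.0056 meters

Rounding to 7 decimal places leaves the latitude within ±5e-08° of the true value.
Along the meridian that is 5e-08° × 111320 m/° = 0.005566 m.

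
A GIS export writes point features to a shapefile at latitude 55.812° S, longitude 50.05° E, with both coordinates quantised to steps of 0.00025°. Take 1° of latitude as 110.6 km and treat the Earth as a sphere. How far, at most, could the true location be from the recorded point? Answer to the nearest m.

With a 0.00025° grid the true value lies within half a step, ±0.00025°/2 = ±0.000125°, of the stored one.
N–S: 0.000125° × 110600 m/° = 13.825 m.
East–west component at 55.812°: 0.000125° × 110600 × cos 55.812° ≈ 0.000125 × 62147.3 ≈ 7.76841 m.
Combining orthogonally: (13.825² + 7.76841²)^½ ≈ 15.8581 m.

16 m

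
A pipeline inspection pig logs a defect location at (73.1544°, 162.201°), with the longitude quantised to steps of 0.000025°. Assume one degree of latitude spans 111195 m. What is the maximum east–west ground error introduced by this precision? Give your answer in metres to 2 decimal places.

With a 0.000025° grid the true value lies within half a step, ±0.000025°/2 = ±1.25e-05°, of the stored one.
One degree of longitude at 73.1544° is 111195 × cos 73.1544° ≈ 111195 × 0.2898 = 32223.6 m.
Maximum E–W displacement: 1.25e-05 × 32223.6 = 0.402795 m.

0.40 metres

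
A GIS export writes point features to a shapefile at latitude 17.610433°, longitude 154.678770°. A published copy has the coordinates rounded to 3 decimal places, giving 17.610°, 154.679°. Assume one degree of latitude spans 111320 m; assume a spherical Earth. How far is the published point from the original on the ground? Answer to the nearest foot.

177 feet

The latitude changed by +0.000433° and the longitude by -0.000230°.
N–S: 0.000433° × 111320 m/° = 48.2016 m.
E–W at 17.61°: -0.000230° × 111320 × cos 17.61° = -0.000230 × 111320 × 0.9531 ≈ -24.4038 m.
Combined displacement = (48.2016² + 24.4038²)^½ ≈ 54.0272 m.
In feet: 54.0272 m ÷ 0.3048 ≈ 177.25 ft.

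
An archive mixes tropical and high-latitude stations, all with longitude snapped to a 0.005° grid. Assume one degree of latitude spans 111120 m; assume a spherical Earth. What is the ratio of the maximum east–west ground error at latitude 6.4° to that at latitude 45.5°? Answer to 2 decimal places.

With a 0.005° grid the true value lies within half a step, ±0.005°/2 = ±0.0025°, of the stored one.
At 6.4°: 0.0025° × 111120 × cos 6.4° = 0.0025 × 111120 × 0.9938 ≈ 276.07 m.
Error at 45.5° = 0.0025° × 111120 × cos 45.5° ≈ 277.8 × 0.7009 = 194.71 m.
The ratio reduces to cos 6.4° / cos 45.5° = 0.9938/0.7009 ≈ 1.4178.

1.42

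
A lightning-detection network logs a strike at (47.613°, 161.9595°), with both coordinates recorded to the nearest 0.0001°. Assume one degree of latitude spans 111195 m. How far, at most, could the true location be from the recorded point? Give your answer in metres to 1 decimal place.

Rounding to 4 decimal places leaves each coordinate within ±5e-05° of the true value.
Latitude error → 5e-05 × 111195 = 5.55975 m along the meridian.
Longitude error → 5e-05 × 111195 × cos 47.613° = 5e-05 × 111195 × 0.6741 ≈ 3.74802 m.
Worst case both components are at the extreme and orthogonal: √(5.55975² + 3.74802²) ≈ 6.70511 m.

6.7 metres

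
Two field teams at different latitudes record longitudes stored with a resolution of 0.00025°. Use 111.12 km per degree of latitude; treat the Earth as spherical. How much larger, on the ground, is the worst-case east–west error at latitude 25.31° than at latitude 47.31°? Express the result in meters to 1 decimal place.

3.1 meters

With a 0.00025° grid the true value lies within half a step, ±0.00025°/2 = ±0.000125°, of the stored one.
At 25.31°: 0.000125° × 111120 × cos 25.31° = 0.000125 × 111120 × 0.9040 ≈ 12.557 m.
At 47.31°: 0.000125° × 111120 × cos 47.31° = 0.000125 × 111120 × 0.6780 ≈ 9.4179 m.
Difference: 12.557 − 9.4179 = 3.1388 m.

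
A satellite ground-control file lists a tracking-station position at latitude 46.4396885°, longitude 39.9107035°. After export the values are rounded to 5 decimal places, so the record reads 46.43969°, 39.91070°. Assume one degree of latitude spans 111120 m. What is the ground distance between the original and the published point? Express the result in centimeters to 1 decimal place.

Δlat = 46.4396885 − 46.43969 = -0.0000015°; Δlon = 39.9107035 − 39.91070 = +0.0000035°.
N–S: -0.0000015° × 111120 m/° = -0.16668 m.
E–W at 46.4397°: 0.0000035° × 111120 × cos 46.4397° = 0.0000035 × 111120 × 0.6891 ≈ 0.268012 m.
Hypotenuse of the two orthogonal shifts: √(0.16668² + 0.268012²) = 0.315614 m.
That is 0.315614 m = 31.561 cm.

31.6 centimeters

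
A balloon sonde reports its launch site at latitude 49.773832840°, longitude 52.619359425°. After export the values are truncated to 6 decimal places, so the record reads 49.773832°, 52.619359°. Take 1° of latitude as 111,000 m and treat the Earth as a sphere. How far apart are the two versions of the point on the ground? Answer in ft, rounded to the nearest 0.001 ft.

The latitude changed by +0.000000840° and the longitude by +0.000000425°.
N–S: 0.000000840° × 111000 m/° = 0.09324 m.
East–west at this latitude: 0.000000425° × 111000 × cos 49.7738° ≈ 0.000000425 × 71684.5 = 0.0304659 m.
Distance: √(0.09324² + 0.0304659²) ≈ 0.0980911 m.
In feet: 0.0980911 m ÷ 0.3048 ≈ 0.32182 ft.

0.322 ft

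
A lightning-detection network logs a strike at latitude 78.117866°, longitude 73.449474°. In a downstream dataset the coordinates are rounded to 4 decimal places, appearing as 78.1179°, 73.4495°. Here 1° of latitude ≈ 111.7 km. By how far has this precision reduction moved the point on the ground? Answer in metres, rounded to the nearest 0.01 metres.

Δlat = 78.117866 − 78.1179 = -0.000034°; Δlon = 73.449474 − 73.4495 = -0.000026°.
N–S: -0.000034° × 111700 m/° = -3.7978 m.
E–W at 78.1179°: -0.000026° × 111700 × cos 78.1179° = -0.000026 × 111700 × 0.2059 ≈ -0.59797 m.
Combined displacement = (3.7978² + 0.59797²)^½ ≈ 3.84459 m.

3.84 metres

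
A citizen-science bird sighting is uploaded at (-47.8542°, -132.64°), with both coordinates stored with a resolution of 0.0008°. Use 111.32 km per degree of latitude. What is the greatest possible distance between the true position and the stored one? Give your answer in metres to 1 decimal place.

53.6 metres

With a 0.0008° grid the true value lies within half a step, ±0.0008°/2 = ±0.0004°, of the stored one.
North–south component: 0.0004° × 111320 = 44.528 m.
E–W at 47.8542°: 0.0004° × 111320 × cos 47.8542° = 0.0004 × 111320 × 0.6710 ≈ 29.8792 m.
Worst case both components are at the extreme and orthogonal: √(44.528² + 29.8792²) ≈ 53.6238 m.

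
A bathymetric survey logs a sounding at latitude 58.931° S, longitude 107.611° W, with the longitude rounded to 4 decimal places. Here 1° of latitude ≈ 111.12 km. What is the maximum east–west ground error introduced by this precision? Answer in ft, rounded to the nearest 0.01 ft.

9.41 ft

Rounding to 4 decimal places leaves the longitude within ±5e-05° of the true value.
One degree of longitude at 58.931° is 111120 × cos 58.931° ≈ 111120 × 0.5161 = 57345.7 m.
East–west error: 5e-05° × 57345.7 m/° ≈ 2.86728 m.
Converting: 2.86728 m × 3.2808 ft/m ≈ 9.4071 ft.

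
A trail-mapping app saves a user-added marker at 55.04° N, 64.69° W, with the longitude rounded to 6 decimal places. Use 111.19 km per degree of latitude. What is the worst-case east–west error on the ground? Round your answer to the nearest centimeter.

Rounding to 6 decimal places leaves the longitude within ±5e-07° of the true value.
Parallels shrink by cos φ, so at 55.04° a degree of longitude is 111190 × 0.5730 ≈ 63712.4 m.
East–west error: 5e-07° × 63712.4 m/° ≈ 0.0318562 m.
That is 0.0318562 m = 3.1856 cm.

3 centimeters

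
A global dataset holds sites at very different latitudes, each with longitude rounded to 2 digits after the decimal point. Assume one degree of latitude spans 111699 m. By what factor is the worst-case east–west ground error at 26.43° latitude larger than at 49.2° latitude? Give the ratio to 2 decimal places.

Rounding to 2 decimal places leaves the longitude within ±0.005° of the true value.
At 26.43°: 0.005° × 111699 × cos 26.43° = 0.005 × 111699 × 0.8955 ≈ 500.12 m.
Error at 49.2° = 0.005° × 111699 × cos 49.2° ≈ 558.5 × 0.6534 = 364.93 m.
Ratio: 500.12 / 364.93 = cos 26.43° / cos 49.2° ≈ 1.3704.

1.37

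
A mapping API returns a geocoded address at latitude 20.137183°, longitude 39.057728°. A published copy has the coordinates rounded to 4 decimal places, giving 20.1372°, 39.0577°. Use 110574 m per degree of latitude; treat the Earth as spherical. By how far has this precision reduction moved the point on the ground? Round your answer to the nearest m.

Δlat = 20.137183 − 20.1372 = -0.000017°; Δlon = 39.057728 − 39.0577 = +0.000028°.
North–south shift: -0.000017 × 110574 = -1.87976 m.
E–W at 20.1372°: 0.000028° × 110574 × cos 20.1372° = 0.000028 × 110574 × 0.9389 ≈ 2.90681 m.
Hypotenuse of the two orthogonal shifts: √(1.87976² + 2.90681²) = 3.46165 m.

3 m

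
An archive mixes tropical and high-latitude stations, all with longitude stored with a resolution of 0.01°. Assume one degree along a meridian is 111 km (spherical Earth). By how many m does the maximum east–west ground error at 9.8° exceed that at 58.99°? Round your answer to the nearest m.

261 m

With a 0.01° grid the true value lies within half a step, ±0.01°/2 = ±0.005°, of the stored one.
Error at 9.8° = 0.005° × 111000 × cos 9.8° ≈ 555 × 0.9854 = 546.9 m.
At 58.99°: 0.005° × 111000 × cos 58.99° = 0.005 × 111000 × 0.5152 ≈ 285.93 m.
Difference: 546.9 − 285.93 = 260.97 m.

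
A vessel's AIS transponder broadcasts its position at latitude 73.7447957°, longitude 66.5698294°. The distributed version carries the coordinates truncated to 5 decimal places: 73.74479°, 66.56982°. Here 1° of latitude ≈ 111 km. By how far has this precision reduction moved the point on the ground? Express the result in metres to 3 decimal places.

Δlat = 73.7447957 − 73.74479 = +0.0000057°; Δlon = 66.5698294 − 66.56982 = +0.0000094°.
N–S: 0.0000057° × 111000 m/° = 0.6327 m.
E–W at 73.7448°: 0.0000094° × 111000 × cos 73.7448° = 0.0000094 × 111000 × 0.2799 ≈ 0.292065 m.
Hypotenuse of the two orthogonal shifts: √(0.6327² + 0.292065²) = 0.696858 m.

0.697 metres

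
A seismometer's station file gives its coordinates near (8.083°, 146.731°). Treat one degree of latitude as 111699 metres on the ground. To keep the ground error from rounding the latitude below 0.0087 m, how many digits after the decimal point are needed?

One degree of latitude covers 111699 m.
N decimal places → at most half a unit in the last place, 0.5 × 10⁻ᴺ° = 111699/2 × 10⁻ᴺ m.
Setting 55849.5 × 10⁻ᴺ ≤ 0.0087 gives 10ᴺ ≥ 6.419e+06, i.e. N ≥ 6.81.
At 6 places the error can reach 0.0558 m, but 7 places keeps it to 0.00558 m.

7 decimal places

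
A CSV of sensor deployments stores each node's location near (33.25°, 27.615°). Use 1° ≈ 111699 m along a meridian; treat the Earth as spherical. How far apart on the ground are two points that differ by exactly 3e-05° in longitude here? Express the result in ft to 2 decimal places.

9.19 ft

One degree of longitude here spans 111699 × cos 33.25° = 111699 × 0.8363 ≈ 93412.3 m; 3e-05° of that is 2.80237 m.
Converting: 2.80237 m × 3.2808 ft/m ≈ 9.1941 ft.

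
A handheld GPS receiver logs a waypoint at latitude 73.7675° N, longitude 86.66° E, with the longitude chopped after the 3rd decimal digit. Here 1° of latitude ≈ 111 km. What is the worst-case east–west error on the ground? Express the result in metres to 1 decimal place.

Truncating at 3 decimal places can drop up to a full unit in the last place, so the longitude may be off by as much as 0.001°.
One degree of longitude at 73.7675° is 111000 × cos 73.7675° ≈ 111000 × 0.2795 = 31028.5 m.
East–west error: 0.001° × 31028.5 m/° ≈ 31.0285 m.

31.0 metres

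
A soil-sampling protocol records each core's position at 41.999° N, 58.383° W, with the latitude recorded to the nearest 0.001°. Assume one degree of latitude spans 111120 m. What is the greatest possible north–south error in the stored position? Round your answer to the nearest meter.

Rounding to 3 decimal places leaves the latitude within ±0.0005° of the true value.
North–south distance: 0.0005° × 111120 m/° = 55.56 m.

56 meters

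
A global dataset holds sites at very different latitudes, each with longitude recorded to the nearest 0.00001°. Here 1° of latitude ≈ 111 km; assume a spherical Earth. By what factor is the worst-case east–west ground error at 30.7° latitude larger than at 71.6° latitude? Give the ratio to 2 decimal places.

Rounding to 5 decimal places leaves the longitude within ±5e-06° of the true value.
Error at 30.7° = 5e-06° × 111000 × cos 30.7° ≈ 0.555 × 0.8599 = 0.47722 m.
Error at 71.6° = 5e-06° × 111000 × cos 71.6° ≈ 0.555 × 0.3156 = 0.17519 m.
Ratio: 0.47722 / 0.17519 = cos 30.7° / cos 71.6° ≈ 2.7241.

2.72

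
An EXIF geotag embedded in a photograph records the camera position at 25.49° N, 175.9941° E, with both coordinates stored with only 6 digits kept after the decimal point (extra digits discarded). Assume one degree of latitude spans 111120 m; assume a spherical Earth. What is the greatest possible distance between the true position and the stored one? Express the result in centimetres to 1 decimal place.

15.0 centimetres

Truncating at 6 decimal places can drop up to a full unit in the last place, so each coordinate may be off by as much as 1e-06°.
Latitude error → 1e-06 × 111120 = 0.11112 m along the meridian.
East–west component at 25.49°: 1e-06° × 111120 × cos 25.49° ≈ 1e-06 × 100304 ≈ 0.100304 m.
Worst case both components are at the extreme and orthogonal: √(0.11112² + 0.100304²) ≈ 0.149695 m.
That is 0.149695 m = 14.969 cm.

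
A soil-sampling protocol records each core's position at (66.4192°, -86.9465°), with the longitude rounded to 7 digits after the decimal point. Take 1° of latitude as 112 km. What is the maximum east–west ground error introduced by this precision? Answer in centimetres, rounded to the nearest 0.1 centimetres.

0.2 centimetres

Rounding to 7 decimal places leaves the longitude within ±5e-08° of the true value.
Parallels shrink by cos φ, so at 66.4192° a degree of longitude is 112000 × 0.4000 ≈ 44804.7 m.
Maximum E–W displacement: 5e-08 × 44804.7 = 0.00224023 m.
That is 0.00224023 m = 0.22402 cm.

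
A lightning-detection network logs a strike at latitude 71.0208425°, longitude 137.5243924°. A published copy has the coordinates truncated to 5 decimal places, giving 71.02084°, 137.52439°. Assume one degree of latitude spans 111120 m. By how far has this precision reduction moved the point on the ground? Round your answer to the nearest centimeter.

29 centimeters

The latitude changed by +0.0000025° and the longitude by +0.0000024°.
North–south shift: 0.0000025 × 111120 = 0.2778 m.
E–W at 71.0208°: 0.0000024° × 111120 × cos 71.0208° = 0.0000024 × 111120 × 0.3252 ≈ 0.0867334 m.
Combined displacement = (0.2778² + 0.0867334²)^½ ≈ 0.291025 m.
That is 0.291025 m = 29.102 cm.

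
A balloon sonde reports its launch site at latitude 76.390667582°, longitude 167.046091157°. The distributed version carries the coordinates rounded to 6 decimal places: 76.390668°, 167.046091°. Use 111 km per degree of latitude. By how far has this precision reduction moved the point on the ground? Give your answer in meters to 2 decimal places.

Δlat = 76.390667582 − 76.390668 = -0.000000418°; Δlon = 167.046091157 − 167.046091 = +0.000000157°.
North–south shift: -0.000000418 × 111000 = -0.046398 m.
East–west at this latitude: 0.000000157° × 111000 × cos 76.3907° ≈ 0.000000157 × 26118.3 = 0.00410058 m.
Combined displacement = (0.046398² + 0.00410058²)^½ ≈ 0.0465788 m.

0.05 meters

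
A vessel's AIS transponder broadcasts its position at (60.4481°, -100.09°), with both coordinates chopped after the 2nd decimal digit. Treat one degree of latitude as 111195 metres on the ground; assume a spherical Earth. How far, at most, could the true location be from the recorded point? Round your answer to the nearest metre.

Truncating at 2 decimal places can drop up to a full unit in the last place, so each coordinate may be off by as much as 0.01°.
N–S: 0.01° × 111195 m/° = 1111.95 m.
Longitude error → 0.01 × 111195 × cos 60.4481° = 0.01 × 111195 × 0.4932 ≈ 548.427 m.
Worst case both components are at the extreme and orthogonal: √(1111.95² + 548.427²) ≈ 1239.84 m.

1240 metres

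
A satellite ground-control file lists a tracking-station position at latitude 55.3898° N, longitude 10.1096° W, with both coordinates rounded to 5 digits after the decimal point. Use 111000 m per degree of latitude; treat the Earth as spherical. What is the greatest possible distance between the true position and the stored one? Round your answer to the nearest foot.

Rounding to 5 decimal places leaves each coordinate within ±5e-06° of the true value.
North–south component: 5e-06° × 111000 = 0.555 m.
East–west component at 55.3898°: 5e-06° × 111000 × cos 55.3898° ≈ 5e-06 × 63046.9 ≈ 0.315235 m.
Combining orthogonally: (0.555² + 0.315235²)^½ ≈ 0.638277 m.
In feet: 0.638277 m ÷ 0.3048 ≈ 2.0941 ft.

2 feet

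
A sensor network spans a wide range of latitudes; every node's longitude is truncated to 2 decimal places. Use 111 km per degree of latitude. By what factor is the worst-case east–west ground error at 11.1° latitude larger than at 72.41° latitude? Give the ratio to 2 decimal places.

Truncating at 2 decimal places can drop up to a full unit in the last place, so the longitude may be off by as much as 0.01°.
At 11.1°: 0.01° × 111000 × cos 11.1° = 0.01 × 111000 × 0.9813 ≈ 1089.2 m.
Error at 72.41° = 0.01° × 111000 × cos 72.41° ≈ 1110 × 0.3022 = 335.45 m.
The ratio reduces to cos 11.1° / cos 72.41° = 0.9813/0.3022 ≈ 3.2471.

3.25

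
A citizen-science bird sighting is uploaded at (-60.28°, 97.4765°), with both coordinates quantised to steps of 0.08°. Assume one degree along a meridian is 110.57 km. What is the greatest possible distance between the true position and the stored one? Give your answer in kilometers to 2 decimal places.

4.94 kilometers

With a 0.08° grid the true value lies within half a step, ±0.08°/2 = ±0.04°, of the stored one.
Latitude error → 0.04 × 110570 = 4422.8 m along the meridian.
East–west component at 60.28°: 0.04° × 110570 × cos 60.28° ≈ 0.04 × 54816.4 ≈ 2192.66 m.
Worst case both components are at the extreme and orthogonal: √(4422.8² + 2192.66²) ≈ 4936.49 m.
That is 4936.49 m = 4.9365 km.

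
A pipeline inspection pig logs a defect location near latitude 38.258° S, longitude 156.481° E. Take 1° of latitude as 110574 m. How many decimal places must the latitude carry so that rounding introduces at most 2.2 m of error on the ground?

5 decimal places

One degree of latitude covers 110574 m.
With N decimal places the half-ulp bound is 0.5·10⁻ᴺ°, or 0.5·10⁻ᴺ × 110574 m on the ground.
Need 0.5 × 110574 × 10⁻ᴺ ≤ 2.2 → 10⁻ᴺ ≤ 3.979e-05, so N ≥ 4.40.
At 4 places the error can reach 5.53 m, but 5 places keeps it to 0.553 m.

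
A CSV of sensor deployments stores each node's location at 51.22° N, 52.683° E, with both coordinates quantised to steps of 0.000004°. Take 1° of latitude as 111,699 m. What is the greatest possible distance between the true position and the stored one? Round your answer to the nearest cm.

With a 0.000004° grid the true value lies within half a step, ±0.000004°/2 = ±2e-06°, of the stored one.
N–S: 2e-06° × 111699 m/° = 0.223398 m.
Longitude error → 2e-06 × 111699 × cos 51.22° = 2e-06 × 111699 × 0.6263 ≈ 0.139921 m.
Combining orthogonally: (0.223398² + 0.139921²)^½ ≈ 0.263599 m.
That is 0.263599 m = 26.36 cm.

26 cm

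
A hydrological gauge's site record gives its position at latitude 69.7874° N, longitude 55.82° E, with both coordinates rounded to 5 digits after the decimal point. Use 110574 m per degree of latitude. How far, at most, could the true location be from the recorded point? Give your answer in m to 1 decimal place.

Rounding to 5 decimal places leaves each coordinate within ±5e-06° of the true value.
North–south component: 5e-06° × 110574 = 0.55287 m.
Longitude error → 5e-06 × 110574 × cos 69.7874° = 5e-06 × 110574 × 0.3455 ≈ 0.191019 m.
Combining orthogonally: (0.55287² + 0.191019²)^½ ≈ 0.584939 m.

0.6 m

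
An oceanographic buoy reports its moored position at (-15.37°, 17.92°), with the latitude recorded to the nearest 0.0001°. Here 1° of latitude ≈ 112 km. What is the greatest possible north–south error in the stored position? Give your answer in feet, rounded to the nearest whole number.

Rounding to 4 decimal places leaves the latitude within ±5e-05° of the true value.
Along the meridian that is 5e-05° × 112000 m/° = 5.6 m.
Converting: 5.6 m × 3.2808 ft/m ≈ 18.373 ft.

18 feet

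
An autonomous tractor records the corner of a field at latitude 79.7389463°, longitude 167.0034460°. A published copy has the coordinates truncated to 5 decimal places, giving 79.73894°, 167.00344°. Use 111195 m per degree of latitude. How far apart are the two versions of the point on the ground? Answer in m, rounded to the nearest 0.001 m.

The latitude changed by +0.0000063° and the longitude by +0.0000060°.
N–S: 0.0000063° × 111195 m/° = 0.700528 m.
E–W at 79.7389°: 0.0000060° × 111195 × cos 79.7389° = 0.0000060 × 111195 × 0.1781 ≈ 0.118845 m.
Distance: √(0.700528² + 0.118845²) ≈ 0.710538 m.

0.711 m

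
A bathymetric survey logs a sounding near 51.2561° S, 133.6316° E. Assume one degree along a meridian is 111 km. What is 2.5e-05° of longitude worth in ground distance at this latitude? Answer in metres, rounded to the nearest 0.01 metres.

One degree of longitude here spans 111000 × cos 51.2561° = 111000 × 0.6258 ≈ 69468.3 m; 2.5e-05° of that is 1.73671 m.

1.74 metres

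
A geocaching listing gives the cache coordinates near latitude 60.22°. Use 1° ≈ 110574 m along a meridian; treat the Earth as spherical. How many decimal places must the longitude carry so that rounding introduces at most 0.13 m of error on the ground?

6

At 60.22° one degree of longitude covers 110574 × cos 60.22° ≈ 110574 × 0.4967 ≈ 54918.9 m.
With N decimal places the half-ulp bound is 0.5·10⁻ᴺ°, or 0.5·10⁻ᴺ × 54918.9 m on the ground.
Setting 27459.5 × 10⁻ᴺ ≤ 0.13 gives 10ᴺ ≥ 2.112e+05, i.e. N ≥ 5.32.
At 5 places the error can reach 0.275 m, but 6 places keeps it to 0.0275 m.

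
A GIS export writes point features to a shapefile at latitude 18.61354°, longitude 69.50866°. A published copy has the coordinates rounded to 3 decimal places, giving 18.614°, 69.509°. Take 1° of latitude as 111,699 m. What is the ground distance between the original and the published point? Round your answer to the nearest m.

63 m

Δlat = 18.61354 − 18.614 = -0.00046°; Δlon = 69.50866 − 69.509 = -0.00034°.
N–S: -0.00046° × 111699 m/° = -51.3815 m.
East–west at this latitude: -0.00034° × 111699 × cos 18.614° ≈ -0.00034 × 105856 = -35.9911 m.
Distance: √(51.3815² + 35.9911²) ≈ 62.7329 m.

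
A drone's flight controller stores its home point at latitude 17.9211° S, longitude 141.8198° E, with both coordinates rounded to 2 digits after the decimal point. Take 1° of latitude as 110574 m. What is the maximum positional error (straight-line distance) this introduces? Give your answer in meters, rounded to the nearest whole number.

763 meters

Rounding to 2 decimal places leaves each coordinate within ±0.005° of the true value.
North–south component: 0.005° × 110574 = 552.87 m.
Longitude error → 0.005 × 110574 × cos 17.9211° = 0.005 × 110574 × 0.9515 ≈ 526.045 m.
Worst case both components are at the extreme and orthogonal: √(552.87² + 526.045²) ≈ 763.144 m.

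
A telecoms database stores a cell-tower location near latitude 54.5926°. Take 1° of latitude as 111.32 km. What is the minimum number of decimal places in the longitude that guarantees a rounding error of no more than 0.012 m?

7 decimal places

At 54.5926° one degree of longitude covers 111320 × cos 54.5926° ≈ 111320 × 0.5794 ≈ 64497.3 m.
Rounding to N decimal places gives at most 0.5 × 10⁻ᴺ degrees of error, i.e. 0.5 × 10⁻ᴺ × 64497.3 m.
Setting 32248.6 × 10⁻ᴺ ≤ 0.012 gives 10ᴺ ≥ 2.687e+06, i.e. N ≥ 6.43.
N = 6 would give 0.0322 m (too coarse); N = 7 gives 0.00322 m ≤ 0.012 m.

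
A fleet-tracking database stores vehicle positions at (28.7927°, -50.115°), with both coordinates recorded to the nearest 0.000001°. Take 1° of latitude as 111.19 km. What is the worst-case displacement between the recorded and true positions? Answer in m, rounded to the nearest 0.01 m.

Rounding to 6 decimal places leaves each coordinate within ±5e-07° of the true value.
N–S: 5e-07° × 111190 m/° = 0.055595 m.
Longitude error → 5e-07 × 111190 × cos 28.7927° = 5e-07 × 111190 × 0.8764 ≈ 0.0487217 m.
Worst case both components are at the extreme and orthogonal: √(0.055595² + 0.0487217²) ≈ 0.073923 m.

0.07 m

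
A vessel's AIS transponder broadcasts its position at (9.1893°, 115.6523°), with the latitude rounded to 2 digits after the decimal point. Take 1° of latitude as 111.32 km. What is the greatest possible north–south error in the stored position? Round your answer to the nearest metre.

Rounding to 2 decimal places leaves the latitude within ±0.005° of the true value.
North–south distance: 0.005° × 111320 m/° = 556.6 m.

557 metres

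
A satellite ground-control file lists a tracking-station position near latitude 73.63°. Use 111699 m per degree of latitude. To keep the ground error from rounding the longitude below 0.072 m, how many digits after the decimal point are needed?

At 73.63° one degree of longitude covers 111699 × cos 73.63° ≈ 111699 × 0.2818 ≈ 31481.1 m.
N decimal places → at most half a unit in the last place, 0.5 × 10⁻ᴺ° = 31481.1/2 × 10⁻ᴺ m.
Need 0.5 × 31481.1 × 10⁻ᴺ ≤ 0.072 → 10⁻ᴺ ≤ 4.574e-06, so N ≥ 5.34.
At 5 places the error can reach 0.157 m, but 6 places keeps it to 0.0157 m.

6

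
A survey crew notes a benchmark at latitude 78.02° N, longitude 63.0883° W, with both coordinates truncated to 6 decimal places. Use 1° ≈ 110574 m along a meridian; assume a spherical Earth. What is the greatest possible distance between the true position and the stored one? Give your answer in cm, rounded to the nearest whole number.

11 cm

Truncating at 6 decimal places can drop up to a full unit in the last place, so each coordinate may be off by as much as 1e-06°.
N–S: 1e-06° × 110574 m/° = 0.110574 m.
E–W at 78.02°: 1e-06° × 110574 × cos 78.02° = 1e-06 × 110574 × 0.2076 ≈ 0.0229519 m.
The two errors are perpendicular, so the maximum displacement is √(0.110574² + 0.0229519²) ≈ 0.112931 m.
That is 0.112931 m = 11.293 cm.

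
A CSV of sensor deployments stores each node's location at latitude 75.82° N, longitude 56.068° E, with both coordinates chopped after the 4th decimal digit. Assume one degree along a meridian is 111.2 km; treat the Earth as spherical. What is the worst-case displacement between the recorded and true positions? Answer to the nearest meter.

11 meters

Truncating at 4 decimal places can drop up to a full unit in the last place, so each coordinate may be off by as much as 0.0001°.
N–S: 0.0001° × 111200 m/° = 11.12 m.
Longitude error → 0.0001 × 111200 × cos 75.82° = 0.0001 × 111200 × 0.2450 ≈ 2.72405 m.
Worst case both components are at the extreme and orthogonal: √(11.12² + 2.72405²) ≈ 11.4488 m.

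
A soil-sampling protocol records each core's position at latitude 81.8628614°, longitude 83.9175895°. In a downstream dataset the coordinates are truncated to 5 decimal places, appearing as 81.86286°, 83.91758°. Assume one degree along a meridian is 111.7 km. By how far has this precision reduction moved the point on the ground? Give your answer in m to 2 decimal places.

0.22 m

Δlat = 81.8628614 − 81.86286 = +0.0000014°; Δlon = 83.9175895 − 83.91758 = +0.0000095°.
North–south shift: 0.0000014 × 111700 = 0.15638 m.
East–west at this latitude: 0.0000095° × 111700 × cos 81.8629° ≈ 0.0000095 × 15810.3 = 0.150198 m.
Distance: √(0.15638² + 0.150198²) ≈ 0.216828 m.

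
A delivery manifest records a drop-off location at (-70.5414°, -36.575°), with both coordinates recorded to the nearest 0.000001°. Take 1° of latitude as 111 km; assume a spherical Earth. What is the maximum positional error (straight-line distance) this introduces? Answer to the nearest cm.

6 cm

Rounding to 6 decimal places leaves each coordinate within ±5e-07° of the true value.
Latitude error → 5e-07 × 111000 = 0.0555 m along the meridian.
Longitude error → 5e-07 × 111000 × cos 70.5414° = 5e-07 × 111000 × 0.3331 ≈ 0.0184885 m.
Combining orthogonally: (0.0555² + 0.0184885²)^½ ≈ 0.0584985 m.
That is 0.0584985 m = 5.8498 cm.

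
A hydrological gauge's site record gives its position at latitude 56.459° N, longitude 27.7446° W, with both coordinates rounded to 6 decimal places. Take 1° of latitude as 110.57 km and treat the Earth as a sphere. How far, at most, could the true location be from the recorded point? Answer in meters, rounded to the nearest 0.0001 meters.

0.0632 meters

Rounding to 6 decimal places leaves each coordinate within ±5e-07° of the true value.
Latitude error → 5e-07 × 110570 = 0.055285 m along the meridian.
E–W at 56.459°: 5e-07° × 110570 × cos 56.459° = 5e-07 × 110570 × 0.5525 ≈ 0.0305468 m.
Worst case both components are at the extreme and orthogonal: √(0.055285² + 0.0305468²) ≈ 0.0631628 m.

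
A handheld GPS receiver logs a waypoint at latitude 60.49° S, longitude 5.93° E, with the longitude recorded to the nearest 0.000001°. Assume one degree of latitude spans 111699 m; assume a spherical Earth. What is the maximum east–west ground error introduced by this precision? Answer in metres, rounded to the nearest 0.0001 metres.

Rounding to 6 decimal places leaves the longitude within ±5e-07° of the true value.
Parallels shrink by cos φ, so at 60.49° a degree of longitude is 111699 × 0.4926 ≈ 55020.2 m.
Maximum E–W displacement: 5e-07 × 55020.2 = 0.0275101 m.

0.0275 metres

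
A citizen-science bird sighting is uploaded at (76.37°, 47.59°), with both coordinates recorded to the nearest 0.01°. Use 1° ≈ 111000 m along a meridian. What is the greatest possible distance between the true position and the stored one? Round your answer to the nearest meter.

Rounding to 2 decimal places leaves each coordinate within ±0.005° of the true value.
N–S: 0.005° × 111000 m/° = 555 m.
E–W at 76.37°: 0.005° × 111000 × cos 76.37° = 0.005 × 111000 × 0.2357 ≈ 130.786 m.
The two errors are perpendicular, so the maximum displacement is √(555² + 130.786²) ≈ 570.202 m.

570 meters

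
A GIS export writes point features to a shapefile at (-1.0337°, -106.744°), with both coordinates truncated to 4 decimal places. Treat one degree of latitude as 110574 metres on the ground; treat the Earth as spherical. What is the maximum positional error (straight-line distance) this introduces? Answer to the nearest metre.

Truncating at 4 decimal places can drop up to a full unit in the last place, so each coordinate may be off by as much as 0.0001°.
N–S: 0.0001° × 110574 m/° = 11.0574 m.
E–W at 1.0337°: 0.0001° × 110574 × cos 1.0337° = 0.0001 × 110574 × 0.9998 ≈ 11.0556 m.
Worst case both components are at the extreme and orthogonal: √(11.0574² + 11.0556²) ≈ 15.6363 m.

16 metres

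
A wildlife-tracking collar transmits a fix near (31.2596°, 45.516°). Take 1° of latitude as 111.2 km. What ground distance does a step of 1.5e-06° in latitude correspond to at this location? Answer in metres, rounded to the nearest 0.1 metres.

Along a meridian 1.5e-06° is 1.5e-06 × 111200 = 0.1668 m.

0.2 metres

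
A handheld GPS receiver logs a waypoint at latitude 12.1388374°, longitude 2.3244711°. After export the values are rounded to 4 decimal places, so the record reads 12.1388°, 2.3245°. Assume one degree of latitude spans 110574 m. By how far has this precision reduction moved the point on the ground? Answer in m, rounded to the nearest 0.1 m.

The latitude changed by +0.0000374° and the longitude by -0.0000289°.
North–south shift: 0.0000374 × 110574 = 4.13547 m.
E–W at 12.1388°: -0.0000289° × 110574 × cos 12.1388° = -0.0000289 × 110574 × 0.9776 ≈ -3.12414 m.
Hypotenuse of the two orthogonal shifts: √(4.13547² + 3.12414²) = 5.18289 m.

5.2 m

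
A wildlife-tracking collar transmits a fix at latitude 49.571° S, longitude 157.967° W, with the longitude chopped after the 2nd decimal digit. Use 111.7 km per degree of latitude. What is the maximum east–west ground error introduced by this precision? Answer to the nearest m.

724 m

Truncating at 2 decimal places can drop up to a full unit in the last place, so the longitude may be off by as much as 0.01°.
At latitude 49.571° a degree of longitude spans 111700 m × cos 49.571° = 111700 × 0.6485 ≈ 72438 m.
So at most 0.01° × 72438 ≈ 724.38 m east–west.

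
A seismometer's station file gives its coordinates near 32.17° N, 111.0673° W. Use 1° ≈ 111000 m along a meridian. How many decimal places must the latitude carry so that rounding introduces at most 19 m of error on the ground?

One degree of latitude covers 111000 m.
With N decimal places the half-ulp bound is 0.5·10⁻ᴺ°, or 0.5·10⁻ᴺ × 111000 m on the ground.
Setting 55500 × 10⁻ᴺ ≤ 19 gives 10ᴺ ≥ 2921, i.e. N ≥ 3.47.
At 3 places the error can reach 55.5 m, but 4 places keeps it to 5.55 m.

4 decimal places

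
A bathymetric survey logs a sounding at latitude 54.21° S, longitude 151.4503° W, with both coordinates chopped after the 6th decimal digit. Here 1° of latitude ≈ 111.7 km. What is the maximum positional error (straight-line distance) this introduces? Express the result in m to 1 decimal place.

Truncating at 6 decimal places can drop up to a full unit in the last place, so each coordinate may be off by as much as 1e-06°.
N–S: 1e-06° × 111700 m/° = 0.1117 m.
East–west component at 54.21°: 1e-06° × 111700 × cos 54.21° ≈ 1e-06 × 65324 ≈ 0.065324 m.
Worst case both components are at the extreme and orthogonal: √(0.1117² + 0.065324²) ≈ 0.129399 m.

0.1 m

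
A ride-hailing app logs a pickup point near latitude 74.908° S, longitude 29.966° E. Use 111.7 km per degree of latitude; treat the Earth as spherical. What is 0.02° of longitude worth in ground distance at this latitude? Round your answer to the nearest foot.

At 74.908° a degree of longitude is 111700 × cos 74.908° ≈ 29083.3 m, so 0.02° corresponds to 581.666 m.
In feet: 581.666 m ÷ 0.3048 ≈ 1908.4 ft.

1908 feet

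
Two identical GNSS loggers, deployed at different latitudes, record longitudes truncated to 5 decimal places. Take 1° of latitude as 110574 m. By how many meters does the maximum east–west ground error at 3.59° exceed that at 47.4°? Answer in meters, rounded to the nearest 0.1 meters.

Truncating at 5 decimal places can drop up to a full unit in the last place, so the longitude may be off by as much as 1e-05°.
At 3.59°: 1e-05° × 110574 × cos 3.59° = 1e-05 × 110574 × 0.9980 ≈ 1.1036 m.
Error at 47.4° = 1e-05° × 110574 × cos 47.4° ≈ 1.1057 × 0.6769 = 0.74845 m.
So the lower-latitude error exceeds the higher by 1.1036 − 0.74845 = 0.35512 m.

0.4 meters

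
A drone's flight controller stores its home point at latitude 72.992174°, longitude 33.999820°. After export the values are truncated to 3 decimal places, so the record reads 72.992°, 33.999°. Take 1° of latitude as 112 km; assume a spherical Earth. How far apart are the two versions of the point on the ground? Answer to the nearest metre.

Δlat = 72.992174 − 72.992 = +0.000174°; Δlon = 33.999820 − 33.999 = +0.000820°.
N–S: 0.000174° × 112000 m/° = 19.488 m.
E–W at 72.992°: 0.000820° × 112000 × cos 72.992° = 0.000820 × 112000 × 0.2925 ≈ 26.8637 m.
Hypotenuse of the two orthogonal shifts: √(19.488² + 26.8637²) = 33.1879 m.

33 metres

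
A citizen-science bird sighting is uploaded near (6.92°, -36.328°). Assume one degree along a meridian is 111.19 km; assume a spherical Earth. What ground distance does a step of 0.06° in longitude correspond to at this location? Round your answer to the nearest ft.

21728 ft

0.06° of longitude at 6.92° is 0.06 × 111190 × cos 6.92° ≈ 0.06 × 110380 = 6622.8 m.
In feet: 6622.8 m ÷ 0.3048 ≈ 21728 ft.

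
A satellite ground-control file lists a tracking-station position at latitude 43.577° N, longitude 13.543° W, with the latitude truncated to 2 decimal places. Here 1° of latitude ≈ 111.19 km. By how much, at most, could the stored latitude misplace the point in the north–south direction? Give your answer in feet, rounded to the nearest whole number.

Truncating at 2 decimal places can drop up to a full unit in the last place, so the latitude may be off by as much as 0.01°.
North–south distance: 0.01° × 111190 m/° = 1111.9 m.
In feet: 1111.9 m ÷ 0.3048 ≈ 3648 ft.

3648 feet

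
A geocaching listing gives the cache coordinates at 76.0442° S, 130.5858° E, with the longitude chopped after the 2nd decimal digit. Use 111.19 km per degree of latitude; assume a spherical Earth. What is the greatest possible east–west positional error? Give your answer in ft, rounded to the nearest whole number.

880 ft

Truncating at 2 decimal places can drop up to a full unit in the last place, so the longitude may be off by as much as 0.01°.
Parallels shrink by cos φ, so at 76.0442° a degree of longitude is 111190 × 0.2412 ≈ 26816.1 m.
East–west error: 0.01° × 26816.1 m/° ≈ 268.161 m.
In feet: 268.161 m ÷ 0.3048 ≈ 879.79 ft.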